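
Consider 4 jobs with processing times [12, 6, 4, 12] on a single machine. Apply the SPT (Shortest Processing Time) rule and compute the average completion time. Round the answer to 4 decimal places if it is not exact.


Sort jobs by processing time (SPT order): [4, 6, 12, 12]
Compute completion times sequentially:
  Job 1: processing = 4, completes at 4
  Job 2: processing = 6, completes at 10
  Job 3: processing = 12, completes at 22
  Job 4: processing = 12, completes at 34
Sum of completion times = 70
Average completion time = 70/4 = 17.5

17.5


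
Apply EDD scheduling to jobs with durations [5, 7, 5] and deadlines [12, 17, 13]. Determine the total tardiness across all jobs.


Sort by due date (EDD order): [(5, 12), (5, 13), (7, 17)]
Compute completion times and tardiness:
  Job 1: p=5, d=12, C=5, tardiness=max(0,5-12)=0
  Job 2: p=5, d=13, C=10, tardiness=max(0,10-13)=0
  Job 3: p=7, d=17, C=17, tardiness=max(0,17-17)=0
Total tardiness = 0

0


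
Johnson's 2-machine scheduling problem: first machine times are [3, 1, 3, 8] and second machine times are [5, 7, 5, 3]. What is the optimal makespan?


Apply Johnson's rule:
  Group 1 (a <= b): [(2, 1, 7), (1, 3, 5), (3, 3, 5)]
  Group 2 (a > b): [(4, 8, 3)]
Optimal job order: [2, 1, 3, 4]
Schedule:
  Job 2: M1 done at 1, M2 done at 8
  Job 1: M1 done at 4, M2 done at 13
  Job 3: M1 done at 7, M2 done at 18
  Job 4: M1 done at 15, M2 done at 21
Makespan = 21

21


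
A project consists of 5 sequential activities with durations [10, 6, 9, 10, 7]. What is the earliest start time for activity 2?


Activity 2 starts after activities 1 through 1 complete.
Predecessor durations: [10]
ES = 10 = 10

10


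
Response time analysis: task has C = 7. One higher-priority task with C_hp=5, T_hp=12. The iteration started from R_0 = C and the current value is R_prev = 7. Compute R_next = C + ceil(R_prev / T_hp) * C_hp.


R_next = C + ceil(R_prev / T_hp) * C_hp
ceil(7 / 12) = ceil(0.5833) = 1
Interference = 1 * 5 = 5
R_next = 7 + 5 = 12

12


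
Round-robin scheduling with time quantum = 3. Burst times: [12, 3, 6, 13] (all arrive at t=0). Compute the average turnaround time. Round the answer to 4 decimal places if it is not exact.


Time quantum = 3
Execution trace:
  J1 runs 3 units, time = 3
  J2 runs 3 units, time = 6
  J3 runs 3 units, time = 9
  J4 runs 3 units, time = 12
  J1 runs 3 units, time = 15
  J3 runs 3 units, time = 18
  J4 runs 3 units, time = 21
  J1 runs 3 units, time = 24
  J4 runs 3 units, time = 27
  J1 runs 3 units, time = 30
  J4 runs 3 units, time = 33
  J4 runs 1 units, time = 34
Finish times: [30, 6, 18, 34]
Average turnaround = 88/4 = 22.0

22.0


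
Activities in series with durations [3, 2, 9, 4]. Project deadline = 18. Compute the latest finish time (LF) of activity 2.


LF(activity 2) = deadline - sum of successor durations
Successors: activities 3 through 4 with durations [9, 4]
Sum of successor durations = 13
LF = 18 - 13 = 5

5


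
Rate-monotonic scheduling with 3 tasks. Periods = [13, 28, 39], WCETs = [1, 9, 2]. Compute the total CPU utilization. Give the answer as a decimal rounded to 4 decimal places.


Compute individual utilizations (exact fractions):
  Task 1: C/T = 1/13 (approx. 0.0769)
  Task 2: C/T = 9/28 (approx. 0.3214)
  Task 3: C/T = 2/39 (approx. 0.0513)
Total utilization U = 1/13 + 9/28 + 2/39 = 491/1092
Rounded to 4 decimal places: U = 0.4496
RM (Liu & Layland) bound for 3 tasks = 0.779763; compare with U = 491/1092 (approx. 0.449634)
U <= bound, so schedulable by RM sufficient condition.

0.4496


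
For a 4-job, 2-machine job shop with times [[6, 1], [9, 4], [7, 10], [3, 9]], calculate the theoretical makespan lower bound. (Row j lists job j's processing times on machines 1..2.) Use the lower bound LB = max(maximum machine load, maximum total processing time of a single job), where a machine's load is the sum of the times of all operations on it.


Machine loads:
  Machine 1: 6 + 9 + 7 + 3 = 25
  Machine 2: 1 + 4 + 10 + 9 = 24
Max machine load = 25
Job totals:
  Job 1: 7
  Job 2: 13
  Job 3: 17
  Job 4: 12
Max job total = 17
Lower bound = max(25, 17) = 25

25


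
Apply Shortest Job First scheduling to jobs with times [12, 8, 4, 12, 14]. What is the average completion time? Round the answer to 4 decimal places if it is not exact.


SJF order (ascending): [4, 8, 12, 12, 14]
Completion times:
  Job 1: burst=4, C=4
  Job 2: burst=8, C=12
  Job 3: burst=12, C=24
  Job 4: burst=12, C=36
  Job 5: burst=14, C=50
Average completion = 126/5 = 25.2

25.2


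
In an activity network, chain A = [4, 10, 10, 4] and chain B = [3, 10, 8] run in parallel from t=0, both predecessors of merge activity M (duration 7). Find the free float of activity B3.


ES(B3) = sum of predecessors on chain B = 13
EF(B3) = ES + duration = 13 + 8 = 21
Successor of B3 is M. ES(M) = max(sum(A), sum(B)) = max(28, 21) = 28
Free float = ES(successor) - EF(current) = 28 - 21 = 7

7


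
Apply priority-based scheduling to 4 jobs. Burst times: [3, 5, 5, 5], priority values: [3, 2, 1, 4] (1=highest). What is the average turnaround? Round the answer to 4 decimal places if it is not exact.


Sort by priority (ascending = highest first):
Order: [(1, 5), (2, 5), (3, 3), (4, 5)]
Completion times:
  Priority 1, burst=5, C=5
  Priority 2, burst=5, C=10
  Priority 3, burst=3, C=13
  Priority 4, burst=5, C=18
Average turnaround = 46/4 = 11.5

11.5


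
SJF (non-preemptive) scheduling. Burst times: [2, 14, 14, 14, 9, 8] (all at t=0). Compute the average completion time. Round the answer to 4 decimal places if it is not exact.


SJF order (ascending): [2, 8, 9, 14, 14, 14]
Completion times:
  Job 1: burst=2, C=2
  Job 2: burst=8, C=10
  Job 3: burst=9, C=19
  Job 4: burst=14, C=33
  Job 5: burst=14, C=47
  Job 6: burst=14, C=61
Average completion = 172/6 = 28.6667

28.6667


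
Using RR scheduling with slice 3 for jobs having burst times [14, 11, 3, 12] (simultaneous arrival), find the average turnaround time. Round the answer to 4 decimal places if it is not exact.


Time quantum = 3
Execution trace:
  J1 runs 3 units, time = 3
  J2 runs 3 units, time = 6
  J3 runs 3 units, time = 9
  J4 runs 3 units, time = 12
  J1 runs 3 units, time = 15
  J2 runs 3 units, time = 18
  J4 runs 3 units, time = 21
  J1 runs 3 units, time = 24
  J2 runs 3 units, time = 27
  J4 runs 3 units, time = 30
  J1 runs 3 units, time = 33
  J2 runs 2 units, time = 35
  J4 runs 3 units, time = 38
  J1 runs 2 units, time = 40
Finish times: [40, 35, 9, 38]
Average turnaround = 122/4 = 30.5

30.5


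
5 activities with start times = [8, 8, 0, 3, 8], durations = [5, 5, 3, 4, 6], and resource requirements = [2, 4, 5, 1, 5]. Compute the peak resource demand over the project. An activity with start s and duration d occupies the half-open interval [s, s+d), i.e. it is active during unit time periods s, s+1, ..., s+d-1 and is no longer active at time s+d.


Each activity i is active on [start_i, start_i + duration_i).
Compute total resource usage per time slot:
  t=0: active resources = [5], total = 5
  t=1: active resources = [5], total = 5
  t=2: active resources = [5], total = 5
  t=3: active resources = [1], total = 1
  t=4: active resources = [1], total = 1
  t=5: active resources = [1], total = 1
  t=6: active resources = [1], total = 1
  t=7: active resources = [], total = 0
  t=8: active resources = [2, 4, 5], total = 11
  t=9: active resources = [2, 4, 5], total = 11
  t=10: active resources = [2, 4, 5], total = 11
  t=11: active resources = [2, 4, 5], total = 11
  t=12: active resources = [2, 4, 5], total = 11
  t=13: active resources = [5], total = 5
Peak resource demand = 11

11


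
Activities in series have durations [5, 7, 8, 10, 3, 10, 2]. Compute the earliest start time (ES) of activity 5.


Activity 5 starts after activities 1 through 4 complete.
Predecessor durations: [5, 7, 8, 10]
ES = 5 + 7 + 8 + 10 = 30

30


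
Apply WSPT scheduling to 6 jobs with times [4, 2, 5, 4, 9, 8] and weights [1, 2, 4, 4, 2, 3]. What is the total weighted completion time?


Compute p/w ratios and sort ascending (WSPT): [(2, 2), (4, 4), (5, 4), (8, 3), (4, 1), (9, 2)]
Compute weighted completion times:
  Job (p=2,w=2): C=2, w*C=2*2=4
  Job (p=4,w=4): C=6, w*C=4*6=24
  Job (p=5,w=4): C=11, w*C=4*11=44
  Job (p=8,w=3): C=19, w*C=3*19=57
  Job (p=4,w=1): C=23, w*C=1*23=23
  Job (p=9,w=2): C=32, w*C=2*32=64
Total weighted completion time = 216

216


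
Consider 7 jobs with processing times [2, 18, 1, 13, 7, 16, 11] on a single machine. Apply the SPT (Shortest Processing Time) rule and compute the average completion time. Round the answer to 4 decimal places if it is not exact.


Sort jobs by processing time (SPT order): [1, 2, 7, 11, 13, 16, 18]
Compute completion times sequentially:
  Job 1: processing = 1, completes at 1
  Job 2: processing = 2, completes at 3
  Job 3: processing = 7, completes at 10
  Job 4: processing = 11, completes at 21
  Job 5: processing = 13, completes at 34
  Job 6: processing = 16, completes at 50
  Job 7: processing = 18, completes at 68
Sum of completion times = 187
Average completion time = 187/7 = 26.7143

26.7143


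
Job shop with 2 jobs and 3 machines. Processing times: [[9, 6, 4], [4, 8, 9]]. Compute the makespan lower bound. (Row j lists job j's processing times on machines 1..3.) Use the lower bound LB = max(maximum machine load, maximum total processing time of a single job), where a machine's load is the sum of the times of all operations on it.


Machine loads:
  Machine 1: 9 + 4 = 13
  Machine 2: 6 + 8 = 14
  Machine 3: 4 + 9 = 13
Max machine load = 14
Job totals:
  Job 1: 19
  Job 2: 21
Max job total = 21
Lower bound = max(14, 21) = 21

21


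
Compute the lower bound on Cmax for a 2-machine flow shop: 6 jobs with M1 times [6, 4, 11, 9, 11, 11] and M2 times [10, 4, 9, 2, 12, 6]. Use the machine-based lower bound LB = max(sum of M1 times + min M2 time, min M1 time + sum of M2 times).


LB1 = sum(M1 times) + min(M2 times) = 52 + 2 = 54
LB2 = min(M1 times) + sum(M2 times) = 4 + 43 = 47
Lower bound = max(LB1, LB2) = max(54, 47) = 54

54


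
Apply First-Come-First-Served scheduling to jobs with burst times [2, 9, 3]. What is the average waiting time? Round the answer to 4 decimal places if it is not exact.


FCFS order (as given): [2, 9, 3]
Waiting times:
  Job 1: wait = 0
  Job 2: wait = 2
  Job 3: wait = 11
Sum of waiting times = 13
Average waiting time = 13/3 = 4.3333

4.3333


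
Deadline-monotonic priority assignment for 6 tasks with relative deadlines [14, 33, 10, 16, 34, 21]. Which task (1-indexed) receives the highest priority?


Sort tasks by relative deadline (ascending):
  Task 3: deadline = 10
  Task 1: deadline = 14
  Task 4: deadline = 16
  Task 6: deadline = 21
  Task 2: deadline = 33
  Task 5: deadline = 34
Priority order (highest first): [3, 1, 4, 6, 2, 5]
Highest priority task = 3

3


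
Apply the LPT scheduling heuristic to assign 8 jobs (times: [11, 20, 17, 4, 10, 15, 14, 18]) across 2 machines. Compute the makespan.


Sort jobs in decreasing order (LPT): [20, 18, 17, 15, 14, 11, 10, 4]
Assign each job to the least loaded machine:
  Machine 1: jobs [20, 15, 14, 4], load = 53
  Machine 2: jobs [18, 17, 11, 10], load = 56
Makespan = max load = 56

56


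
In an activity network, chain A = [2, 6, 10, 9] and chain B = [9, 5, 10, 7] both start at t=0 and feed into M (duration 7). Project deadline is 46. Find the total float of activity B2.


Forward pass: ES(B2) = sum of predecessors on chain B = 9
EF = ES + duration = 9 + 5 = 14
Backward pass: LF(M) = deadline = 46; LS(M) = 46 - 7 = 39
LF(B2) = LS(M) - sum(successors on chain B) = 39 - 17 = 22
LS = LF - duration = 22 - 5 = 17
Total float = LS - ES = 17 - 9 = 8

8


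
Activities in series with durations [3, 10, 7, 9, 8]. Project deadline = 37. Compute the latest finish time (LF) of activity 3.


LF(activity 3) = deadline - sum of successor durations
Successors: activities 4 through 5 with durations [9, 8]
Sum of successor durations = 17
LF = 37 - 17 = 20

20


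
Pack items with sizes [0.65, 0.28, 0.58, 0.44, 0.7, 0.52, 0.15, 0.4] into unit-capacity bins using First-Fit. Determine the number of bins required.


Place items sequentially using First-Fit:
  Item 0.65 -> new Bin 1
  Item 0.28 -> Bin 1 (now 0.93)
  Item 0.58 -> new Bin 2
  Item 0.44 -> new Bin 3
  Item 0.7 -> new Bin 4
  Item 0.52 -> Bin 3 (now 0.96)
  Item 0.15 -> Bin 2 (now 0.73)
  Item 0.4 -> new Bin 5
Total bins used = 5

5


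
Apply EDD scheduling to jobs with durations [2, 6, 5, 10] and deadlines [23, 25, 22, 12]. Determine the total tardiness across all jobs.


Sort by due date (EDD order): [(10, 12), (5, 22), (2, 23), (6, 25)]
Compute completion times and tardiness:
  Job 1: p=10, d=12, C=10, tardiness=max(0,10-12)=0
  Job 2: p=5, d=22, C=15, tardiness=max(0,15-22)=0
  Job 3: p=2, d=23, C=17, tardiness=max(0,17-23)=0
  Job 4: p=6, d=25, C=23, tardiness=max(0,23-25)=0
Total tardiness = 0

0


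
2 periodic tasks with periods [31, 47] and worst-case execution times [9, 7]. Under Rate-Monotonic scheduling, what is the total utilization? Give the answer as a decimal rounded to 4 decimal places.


Compute individual utilizations (exact fractions):
  Task 1: C/T = 9/31 (approx. 0.2903)
  Task 2: C/T = 7/47 (approx. 0.1489)
Total utilization U = 9/31 + 7/47 = 640/1457
Rounded to 4 decimal places: U = 0.4393
RM (Liu & Layland) bound for 2 tasks = 0.828427; compare with U = 640/1457 (approx. 0.439259)
U <= bound, so schedulable by RM sufficient condition.

0.4393


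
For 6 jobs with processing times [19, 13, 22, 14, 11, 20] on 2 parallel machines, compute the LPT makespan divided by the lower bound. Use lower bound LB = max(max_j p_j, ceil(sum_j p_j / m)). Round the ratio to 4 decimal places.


LPT order: [22, 20, 19, 14, 13, 11]
Machine loads after assignment: [49, 50]
LPT makespan = 50
Lower bound = max(max_job, ceil(total/2)) = max(22, 50) = 50
Ratio = 50 / 50 = 1.0

1.0


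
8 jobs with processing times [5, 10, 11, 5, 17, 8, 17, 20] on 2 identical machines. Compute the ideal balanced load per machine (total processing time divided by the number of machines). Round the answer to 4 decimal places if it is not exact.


Total processing time = 5 + 10 + 11 + 5 + 17 + 8 + 17 + 20 = 93
Number of machines = 2
Ideal balanced load = 93 / 2 = 46.5

46.5


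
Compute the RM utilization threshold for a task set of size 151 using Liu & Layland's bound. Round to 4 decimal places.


Compute 2^(1/151) = 1.0046009306
Subtract 1: 1.0046009306 - 1 = 0.0046009306
Multiply by n: 151 * 0.0046009306 = 0.6947405206
Round to 4 dp: 0.6947

0.6947


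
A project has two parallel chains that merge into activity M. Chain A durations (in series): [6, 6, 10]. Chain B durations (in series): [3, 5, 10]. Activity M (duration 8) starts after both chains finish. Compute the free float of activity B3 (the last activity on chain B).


ES(B3) = sum of predecessors on chain B = 8
EF(B3) = ES + duration = 8 + 10 = 18
Successor of B3 is M. ES(M) = max(sum(A), sum(B)) = max(22, 18) = 22
Free float = ES(successor) - EF(current) = 22 - 18 = 4

4


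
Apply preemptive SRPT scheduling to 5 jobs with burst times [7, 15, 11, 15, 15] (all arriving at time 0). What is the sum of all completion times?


Since all jobs arrive at t=0, SRPT equals SPT ordering.
SPT order: [7, 11, 15, 15, 15]
Completion times:
  Job 1: p=7, C=7
  Job 2: p=11, C=18
  Job 3: p=15, C=33
  Job 4: p=15, C=48
  Job 5: p=15, C=63
Total completion time = 7 + 18 + 33 + 48 + 63 = 169

169


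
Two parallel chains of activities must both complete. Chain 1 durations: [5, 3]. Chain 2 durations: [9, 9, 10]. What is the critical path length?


Path A total = 5 + 3 = 8
Path B total = 9 + 9 + 10 = 28
Critical path = longest path = max(8, 28) = 28

28


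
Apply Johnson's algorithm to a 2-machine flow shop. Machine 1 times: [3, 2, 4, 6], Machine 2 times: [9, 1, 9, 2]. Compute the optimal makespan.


Apply Johnson's rule:
  Group 1 (a <= b): [(1, 3, 9), (3, 4, 9)]
  Group 2 (a > b): [(4, 6, 2), (2, 2, 1)]
Optimal job order: [1, 3, 4, 2]
Schedule:
  Job 1: M1 done at 3, M2 done at 12
  Job 3: M1 done at 7, M2 done at 21
  Job 4: M1 done at 13, M2 done at 23
  Job 2: M1 done at 15, M2 done at 24
Makespan = 24

24


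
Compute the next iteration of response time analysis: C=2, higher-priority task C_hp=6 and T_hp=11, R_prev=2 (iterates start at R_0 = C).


R_next = C + ceil(R_prev / T_hp) * C_hp
ceil(2 / 11) = ceil(0.1818) = 1
Interference = 1 * 6 = 6
R_next = 2 + 6 = 8

8


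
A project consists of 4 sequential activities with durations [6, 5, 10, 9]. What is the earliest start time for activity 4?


Activity 4 starts after activities 1 through 3 complete.
Predecessor durations: [6, 5, 10]
ES = 6 + 5 + 10 = 21

21


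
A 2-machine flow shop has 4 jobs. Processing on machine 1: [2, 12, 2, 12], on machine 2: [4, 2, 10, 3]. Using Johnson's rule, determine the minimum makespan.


Apply Johnson's rule:
  Group 1 (a <= b): [(1, 2, 4), (3, 2, 10)]
  Group 2 (a > b): [(4, 12, 3), (2, 12, 2)]
Optimal job order: [1, 3, 4, 2]
Schedule:
  Job 1: M1 done at 2, M2 done at 6
  Job 3: M1 done at 4, M2 done at 16
  Job 4: M1 done at 16, M2 done at 19
  Job 2: M1 done at 28, M2 done at 30
Makespan = 30

30


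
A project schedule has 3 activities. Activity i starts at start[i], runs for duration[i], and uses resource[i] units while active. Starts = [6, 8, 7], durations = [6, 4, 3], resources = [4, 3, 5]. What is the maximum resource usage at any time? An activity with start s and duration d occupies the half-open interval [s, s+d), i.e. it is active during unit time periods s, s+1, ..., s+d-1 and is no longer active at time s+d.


Each activity i is active on [start_i, start_i + duration_i).
Compute total resource usage per time slot:
  t=0: active resources = [], total = 0
  t=1: active resources = [], total = 0
  t=2: active resources = [], total = 0
  t=3: active resources = [], total = 0
  t=4: active resources = [], total = 0
  t=5: active resources = [], total = 0
  t=6: active resources = [4], total = 4
  t=7: active resources = [4, 5], total = 9
  t=8: active resources = [4, 3, 5], total = 12
  t=9: active resources = [4, 3, 5], total = 12
  t=10: active resources = [4, 3], total = 7
  t=11: active resources = [4, 3], total = 7
Peak resource demand = 12

12


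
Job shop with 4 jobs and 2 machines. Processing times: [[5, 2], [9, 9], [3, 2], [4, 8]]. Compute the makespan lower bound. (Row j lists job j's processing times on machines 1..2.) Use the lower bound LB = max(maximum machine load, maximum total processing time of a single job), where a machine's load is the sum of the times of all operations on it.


Machine loads:
  Machine 1: 5 + 9 + 3 + 4 = 21
  Machine 2: 2 + 9 + 2 + 8 = 21
Max machine load = 21
Job totals:
  Job 1: 7
  Job 2: 18
  Job 3: 5
  Job 4: 12
Max job total = 18
Lower bound = max(21, 18) = 21

21


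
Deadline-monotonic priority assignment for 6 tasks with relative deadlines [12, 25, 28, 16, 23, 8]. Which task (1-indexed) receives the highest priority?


Sort tasks by relative deadline (ascending):
  Task 6: deadline = 8
  Task 1: deadline = 12
  Task 4: deadline = 16
  Task 5: deadline = 23
  Task 2: deadline = 25
  Task 3: deadline = 28
Priority order (highest first): [6, 1, 4, 5, 2, 3]
Highest priority task = 6

6


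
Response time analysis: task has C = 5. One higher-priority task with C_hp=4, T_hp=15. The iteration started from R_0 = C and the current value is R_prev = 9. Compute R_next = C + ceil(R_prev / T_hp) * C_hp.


R_next = C + ceil(R_prev / T_hp) * C_hp
ceil(9 / 15) = ceil(0.6) = 1
Interference = 1 * 4 = 4
R_next = 5 + 4 = 9
R_next = R_prev, so the iteration has converged (response time = 9).

9


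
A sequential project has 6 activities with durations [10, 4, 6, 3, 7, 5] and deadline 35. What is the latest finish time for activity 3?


LF(activity 3) = deadline - sum of successor durations
Successors: activities 4 through 6 with durations [3, 7, 5]
Sum of successor durations = 15
LF = 35 - 15 = 20

20


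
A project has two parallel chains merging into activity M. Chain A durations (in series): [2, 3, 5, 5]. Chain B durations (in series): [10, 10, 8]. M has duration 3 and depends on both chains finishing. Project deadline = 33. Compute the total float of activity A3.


Forward pass: ES(A3) = sum of predecessors on chain A = 5
EF = ES + duration = 5 + 5 = 10
Backward pass: LF(M) = deadline = 33; LS(M) = 33 - 3 = 30
LF(A3) = LS(M) - sum(successors on chain A) = 30 - 5 = 25
LS = LF - duration = 25 - 5 = 20
Total float = LS - ES = 20 - 5 = 15

15


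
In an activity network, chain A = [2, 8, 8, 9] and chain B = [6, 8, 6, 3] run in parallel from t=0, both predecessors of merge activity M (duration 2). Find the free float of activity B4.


ES(B4) = sum of predecessors on chain B = 20
EF(B4) = ES + duration = 20 + 3 = 23
Successor of B4 is M. ES(M) = max(sum(A), sum(B)) = max(27, 23) = 27
Free float = ES(successor) - EF(current) = 27 - 23 = 4

4


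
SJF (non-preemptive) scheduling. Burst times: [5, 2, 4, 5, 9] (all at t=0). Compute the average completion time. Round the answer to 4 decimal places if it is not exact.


SJF order (ascending): [2, 4, 5, 5, 9]
Completion times:
  Job 1: burst=2, C=2
  Job 2: burst=4, C=6
  Job 3: burst=5, C=11
  Job 4: burst=5, C=16
  Job 5: burst=9, C=25
Average completion = 60/5 = 12.0

12.0


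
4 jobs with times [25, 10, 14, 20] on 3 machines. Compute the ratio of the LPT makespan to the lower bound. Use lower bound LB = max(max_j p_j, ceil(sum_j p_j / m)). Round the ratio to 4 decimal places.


LPT order: [25, 20, 14, 10]
Machine loads after assignment: [25, 20, 24]
LPT makespan = 25
Lower bound = max(max_job, ceil(total/3)) = max(25, 23) = 25
Ratio = 25 / 25 = 1.0

1.0


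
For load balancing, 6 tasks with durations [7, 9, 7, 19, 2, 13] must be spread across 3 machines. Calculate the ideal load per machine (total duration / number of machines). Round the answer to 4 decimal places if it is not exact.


Total processing time = 7 + 9 + 7 + 19 + 2 + 13 = 57
Number of machines = 3
Ideal balanced load = 57 / 3 = 19.0

19.0


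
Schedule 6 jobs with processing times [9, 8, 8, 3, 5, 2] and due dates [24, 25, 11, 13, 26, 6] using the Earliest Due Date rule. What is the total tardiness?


Sort by due date (EDD order): [(2, 6), (8, 11), (3, 13), (9, 24), (8, 25), (5, 26)]
Compute completion times and tardiness:
  Job 1: p=2, d=6, C=2, tardiness=max(0,2-6)=0
  Job 2: p=8, d=11, C=10, tardiness=max(0,10-11)=0
  Job 3: p=3, d=13, C=13, tardiness=max(0,13-13)=0
  Job 4: p=9, d=24, C=22, tardiness=max(0,22-24)=0
  Job 5: p=8, d=25, C=30, tardiness=max(0,30-25)=5
  Job 6: p=5, d=26, C=35, tardiness=max(0,35-26)=9
Total tardiness = 14

14


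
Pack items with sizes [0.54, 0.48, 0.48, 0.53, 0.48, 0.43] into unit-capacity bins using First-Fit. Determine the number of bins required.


Place items sequentially using First-Fit:
  Item 0.54 -> new Bin 1
  Item 0.48 -> new Bin 2
  Item 0.48 -> Bin 2 (now 0.96)
  Item 0.53 -> new Bin 3
  Item 0.48 -> new Bin 4
  Item 0.43 -> Bin 1 (now 0.97)
Total bins used = 4

4


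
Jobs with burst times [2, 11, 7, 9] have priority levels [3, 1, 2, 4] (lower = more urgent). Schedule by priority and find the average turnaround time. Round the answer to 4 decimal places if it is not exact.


Sort by priority (ascending = highest first):
Order: [(1, 11), (2, 7), (3, 2), (4, 9)]
Completion times:
  Priority 1, burst=11, C=11
  Priority 2, burst=7, C=18
  Priority 3, burst=2, C=20
  Priority 4, burst=9, C=29
Average turnaround = 78/4 = 19.5

19.5


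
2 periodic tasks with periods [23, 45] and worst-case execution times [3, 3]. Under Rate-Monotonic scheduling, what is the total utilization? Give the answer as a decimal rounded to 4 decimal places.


Compute individual utilizations (exact fractions):
  Task 1: C/T = 3/23 (approx. 0.1304)
  Task 2: C/T = 3/45 = 1/15 (approx. 0.0667)
Total utilization U = 3/23 + 1/15 = 68/345
Rounded to 4 decimal places: U = 0.1971
RM (Liu & Layland) bound for 2 tasks = 0.828427; compare with U = 68/345 (approx. 0.197101)
U <= bound, so schedulable by RM sufficient condition.

0.1971


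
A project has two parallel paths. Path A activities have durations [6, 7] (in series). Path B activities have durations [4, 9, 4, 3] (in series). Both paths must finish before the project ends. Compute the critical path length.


Path A total = 6 + 7 = 13
Path B total = 4 + 9 + 4 + 3 = 20
Critical path = longest path = max(13, 20) = 20

20


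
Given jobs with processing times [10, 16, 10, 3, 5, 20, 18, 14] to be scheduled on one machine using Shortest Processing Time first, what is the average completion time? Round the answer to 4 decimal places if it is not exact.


Sort jobs by processing time (SPT order): [3, 5, 10, 10, 14, 16, 18, 20]
Compute completion times sequentially:
  Job 1: processing = 3, completes at 3
  Job 2: processing = 5, completes at 8
  Job 3: processing = 10, completes at 18
  Job 4: processing = 10, completes at 28
  Job 5: processing = 14, completes at 42
  Job 6: processing = 16, completes at 58
  Job 7: processing = 18, completes at 76
  Job 8: processing = 20, completes at 96
Sum of completion times = 329
Average completion time = 329/8 = 41.125

41.125


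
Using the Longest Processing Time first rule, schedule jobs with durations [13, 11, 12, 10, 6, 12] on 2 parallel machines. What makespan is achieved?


Sort jobs in decreasing order (LPT): [13, 12, 12, 11, 10, 6]
Assign each job to the least loaded machine:
  Machine 1: jobs [13, 11, 10], load = 34
  Machine 2: jobs [12, 12, 6], load = 30
Makespan = max load = 34

34


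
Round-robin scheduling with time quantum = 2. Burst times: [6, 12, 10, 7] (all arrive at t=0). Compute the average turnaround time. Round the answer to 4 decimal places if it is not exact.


Time quantum = 2
Execution trace:
  J1 runs 2 units, time = 2
  J2 runs 2 units, time = 4
  J3 runs 2 units, time = 6
  J4 runs 2 units, time = 8
  J1 runs 2 units, time = 10
  J2 runs 2 units, time = 12
  J3 runs 2 units, time = 14
  J4 runs 2 units, time = 16
  J1 runs 2 units, time = 18
  J2 runs 2 units, time = 20
  J3 runs 2 units, time = 22
  J4 runs 2 units, time = 24
  J2 runs 2 units, time = 26
  J3 runs 2 units, time = 28
  J4 runs 1 units, time = 29
  J2 runs 2 units, time = 31
  J3 runs 2 units, time = 33
  J2 runs 2 units, time = 35
Finish times: [18, 35, 33, 29]
Average turnaround = 115/4 = 28.75

28.75


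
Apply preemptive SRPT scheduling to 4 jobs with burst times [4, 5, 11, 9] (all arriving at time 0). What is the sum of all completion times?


Since all jobs arrive at t=0, SRPT equals SPT ordering.
SPT order: [4, 5, 9, 11]
Completion times:
  Job 1: p=4, C=4
  Job 2: p=5, C=9
  Job 3: p=9, C=18
  Job 4: p=11, C=29
Total completion time = 4 + 9 + 18 + 29 = 60

60


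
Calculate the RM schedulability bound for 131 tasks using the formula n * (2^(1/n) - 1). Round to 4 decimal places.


Compute 2^(1/131) = 1.0053052230
Subtract 1: 1.0053052230 - 1 = 0.0053052230
Multiply by n: 131 * 0.0053052230 = 0.6949842130
Round to 4 dp: 0.6950

0.6950


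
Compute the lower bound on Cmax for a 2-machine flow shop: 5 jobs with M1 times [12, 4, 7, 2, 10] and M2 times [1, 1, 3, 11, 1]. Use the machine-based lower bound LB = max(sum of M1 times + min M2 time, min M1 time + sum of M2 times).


LB1 = sum(M1 times) + min(M2 times) = 35 + 1 = 36
LB2 = min(M1 times) + sum(M2 times) = 2 + 17 = 19
Lower bound = max(LB1, LB2) = max(36, 19) = 36

36


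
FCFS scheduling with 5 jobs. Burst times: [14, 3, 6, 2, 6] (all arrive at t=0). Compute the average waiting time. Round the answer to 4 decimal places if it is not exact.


FCFS order (as given): [14, 3, 6, 2, 6]
Waiting times:
  Job 1: wait = 0
  Job 2: wait = 14
  Job 3: wait = 17
  Job 4: wait = 23
  Job 5: wait = 25
Sum of waiting times = 79
Average waiting time = 79/5 = 15.8

15.8


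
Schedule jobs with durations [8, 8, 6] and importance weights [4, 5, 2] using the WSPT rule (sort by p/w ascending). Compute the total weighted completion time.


Compute p/w ratios and sort ascending (WSPT): [(8, 5), (8, 4), (6, 2)]
Compute weighted completion times:
  Job (p=8,w=5): C=8, w*C=5*8=40
  Job (p=8,w=4): C=16, w*C=4*16=64
  Job (p=6,w=2): C=22, w*C=2*22=44
Total weighted completion time = 148

148


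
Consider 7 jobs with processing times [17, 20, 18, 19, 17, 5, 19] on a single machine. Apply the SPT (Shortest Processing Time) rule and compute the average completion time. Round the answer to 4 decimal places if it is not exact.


Sort jobs by processing time (SPT order): [5, 17, 17, 18, 19, 19, 20]
Compute completion times sequentially:
  Job 1: processing = 5, completes at 5
  Job 2: processing = 17, completes at 22
  Job 3: processing = 17, completes at 39
  Job 4: processing = 18, completes at 57
  Job 5: processing = 19, completes at 76
  Job 6: processing = 19, completes at 95
  Job 7: processing = 20, completes at 115
Sum of completion times = 409
Average completion time = 409/7 = 58.4286

58.4286


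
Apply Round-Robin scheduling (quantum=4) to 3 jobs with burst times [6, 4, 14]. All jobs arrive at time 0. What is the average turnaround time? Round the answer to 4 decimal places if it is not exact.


Time quantum = 4
Execution trace:
  J1 runs 4 units, time = 4
  J2 runs 4 units, time = 8
  J3 runs 4 units, time = 12
  J1 runs 2 units, time = 14
  J3 runs 4 units, time = 18
  J3 runs 4 units, time = 22
  J3 runs 2 units, time = 24
Finish times: [14, 8, 24]
Average turnaround = 46/3 = 15.3333

15.3333


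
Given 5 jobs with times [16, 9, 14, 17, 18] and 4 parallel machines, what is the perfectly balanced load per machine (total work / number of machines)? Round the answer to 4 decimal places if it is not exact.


Total processing time = 16 + 9 + 14 + 17 + 18 = 74
Number of machines = 4
Ideal balanced load = 74 / 4 = 18.5

18.5


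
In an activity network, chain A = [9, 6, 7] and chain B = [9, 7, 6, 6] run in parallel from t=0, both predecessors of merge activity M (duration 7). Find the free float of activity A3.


ES(A3) = sum of predecessors on chain A = 15
EF(A3) = ES + duration = 15 + 7 = 22
Successor of A3 is M. ES(M) = max(sum(A), sum(B)) = max(22, 28) = 28
Free float = ES(successor) - EF(current) = 28 - 22 = 6

6


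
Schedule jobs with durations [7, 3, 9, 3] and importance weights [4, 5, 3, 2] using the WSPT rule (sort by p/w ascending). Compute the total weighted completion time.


Compute p/w ratios and sort ascending (WSPT): [(3, 5), (3, 2), (7, 4), (9, 3)]
Compute weighted completion times:
  Job (p=3,w=5): C=3, w*C=5*3=15
  Job (p=3,w=2): C=6, w*C=2*6=12
  Job (p=7,w=4): C=13, w*C=4*13=52
  Job (p=9,w=3): C=22, w*C=3*22=66
Total weighted completion time = 145

145


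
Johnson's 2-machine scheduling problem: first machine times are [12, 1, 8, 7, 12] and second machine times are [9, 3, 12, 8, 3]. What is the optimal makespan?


Apply Johnson's rule:
  Group 1 (a <= b): [(2, 1, 3), (4, 7, 8), (3, 8, 12)]
  Group 2 (a > b): [(1, 12, 9), (5, 12, 3)]
Optimal job order: [2, 4, 3, 1, 5]
Schedule:
  Job 2: M1 done at 1, M2 done at 4
  Job 4: M1 done at 8, M2 done at 16
  Job 3: M1 done at 16, M2 done at 28
  Job 1: M1 done at 28, M2 done at 37
  Job 5: M1 done at 40, M2 done at 43
Makespan = 43

43


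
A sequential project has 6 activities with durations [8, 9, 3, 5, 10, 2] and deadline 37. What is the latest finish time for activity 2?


LF(activity 2) = deadline - sum of successor durations
Successors: activities 3 through 6 with durations [3, 5, 10, 2]
Sum of successor durations = 20
LF = 37 - 20 = 17

17


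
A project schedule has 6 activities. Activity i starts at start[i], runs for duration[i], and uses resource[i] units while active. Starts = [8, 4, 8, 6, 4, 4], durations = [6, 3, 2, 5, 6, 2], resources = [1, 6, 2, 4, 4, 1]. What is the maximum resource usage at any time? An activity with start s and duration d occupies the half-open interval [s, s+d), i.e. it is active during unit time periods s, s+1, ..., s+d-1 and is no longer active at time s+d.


Each activity i is active on [start_i, start_i + duration_i).
Compute total resource usage per time slot:
  t=0: active resources = [], total = 0
  t=1: active resources = [], total = 0
  t=2: active resources = [], total = 0
  t=3: active resources = [], total = 0
  t=4: active resources = [6, 4, 1], total = 11
  t=5: active resources = [6, 4, 1], total = 11
  t=6: active resources = [6, 4, 4], total = 14
  t=7: active resources = [4, 4], total = 8
  t=8: active resources = [1, 2, 4, 4], total = 11
  t=9: active resources = [1, 2, 4, 4], total = 11
  t=10: active resources = [1, 4], total = 5
  t=11: active resources = [1], total = 1
  t=12: active resources = [1], total = 1
  t=13: active resources = [1], total = 1
Peak resource demand = 14

14


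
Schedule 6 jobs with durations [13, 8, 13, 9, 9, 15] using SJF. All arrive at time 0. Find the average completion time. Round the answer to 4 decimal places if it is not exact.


SJF order (ascending): [8, 9, 9, 13, 13, 15]
Completion times:
  Job 1: burst=8, C=8
  Job 2: burst=9, C=17
  Job 3: burst=9, C=26
  Job 4: burst=13, C=39
  Job 5: burst=13, C=52
  Job 6: burst=15, C=67
Average completion = 209/6 = 34.8333

34.8333


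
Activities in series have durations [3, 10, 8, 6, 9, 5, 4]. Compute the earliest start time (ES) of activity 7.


Activity 7 starts after activities 1 through 6 complete.
Predecessor durations: [3, 10, 8, 6, 9, 5]
ES = 3 + 10 + 8 + 6 + 9 + 5 = 41

41


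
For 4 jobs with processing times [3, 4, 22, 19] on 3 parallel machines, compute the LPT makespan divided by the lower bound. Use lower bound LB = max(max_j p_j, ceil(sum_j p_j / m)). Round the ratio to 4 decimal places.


LPT order: [22, 19, 4, 3]
Machine loads after assignment: [22, 19, 7]
LPT makespan = 22
Lower bound = max(max_job, ceil(total/3)) = max(22, 16) = 22
Ratio = 22 / 22 = 1.0

1.0


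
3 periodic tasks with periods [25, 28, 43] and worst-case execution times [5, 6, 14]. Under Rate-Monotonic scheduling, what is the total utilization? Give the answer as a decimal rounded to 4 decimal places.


Compute individual utilizations (exact fractions):
  Task 1: C/T = 5/25 = 1/5 (approx. 0.2)
  Task 2: C/T = 6/28 = 3/14 (approx. 0.2143)
  Task 3: C/T = 14/43 (approx. 0.3256)
Total utilization U = 1/5 + 3/14 + 14/43 = 2227/3010
Rounded to 4 decimal places: U = 0.7399
RM (Liu & Layland) bound for 3 tasks = 0.779763; compare with U = 2227/3010 (approx. 0.739867)
U <= bound, so schedulable by RM sufficient condition.

0.7399


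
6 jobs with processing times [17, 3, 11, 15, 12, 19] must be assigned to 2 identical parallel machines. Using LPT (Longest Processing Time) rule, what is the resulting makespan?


Sort jobs in decreasing order (LPT): [19, 17, 15, 12, 11, 3]
Assign each job to the least loaded machine:
  Machine 1: jobs [19, 12, 11], load = 42
  Machine 2: jobs [17, 15, 3], load = 35
Makespan = max load = 42

42


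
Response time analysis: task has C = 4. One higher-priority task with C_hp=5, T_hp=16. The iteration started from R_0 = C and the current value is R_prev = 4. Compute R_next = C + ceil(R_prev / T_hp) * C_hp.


R_next = C + ceil(R_prev / T_hp) * C_hp
ceil(4 / 16) = ceil(0.25) = 1
Interference = 1 * 5 = 5
R_next = 4 + 5 = 9

9


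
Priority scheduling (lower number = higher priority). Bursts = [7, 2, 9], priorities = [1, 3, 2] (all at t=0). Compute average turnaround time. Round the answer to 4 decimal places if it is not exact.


Sort by priority (ascending = highest first):
Order: [(1, 7), (2, 9), (3, 2)]
Completion times:
  Priority 1, burst=7, C=7
  Priority 2, burst=9, C=16
  Priority 3, burst=2, C=18
Average turnaround = 41/3 = 13.6667

13.6667


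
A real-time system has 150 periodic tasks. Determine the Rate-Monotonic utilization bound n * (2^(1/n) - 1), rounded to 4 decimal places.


Compute 2^(1/150) = 1.0046316744
Subtract 1: 1.0046316744 - 1 = 0.0046316744
Multiply by n: 150 * 0.0046316744 = 0.6947511600
Round to 4 dp: 0.6948

0.6948


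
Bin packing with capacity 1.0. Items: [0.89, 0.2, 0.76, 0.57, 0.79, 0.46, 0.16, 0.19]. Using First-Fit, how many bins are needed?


Place items sequentially using First-Fit:
  Item 0.89 -> new Bin 1
  Item 0.2 -> new Bin 2
  Item 0.76 -> Bin 2 (now 0.96)
  Item 0.57 -> new Bin 3
  Item 0.79 -> new Bin 4
  Item 0.46 -> new Bin 5
  Item 0.16 -> Bin 3 (now 0.73)
  Item 0.19 -> Bin 3 (now 0.92)
Total bins used = 5

5


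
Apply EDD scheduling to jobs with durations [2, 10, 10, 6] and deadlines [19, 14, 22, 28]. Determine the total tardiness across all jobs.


Sort by due date (EDD order): [(10, 14), (2, 19), (10, 22), (6, 28)]
Compute completion times and tardiness:
  Job 1: p=10, d=14, C=10, tardiness=max(0,10-14)=0
  Job 2: p=2, d=19, C=12, tardiness=max(0,12-19)=0
  Job 3: p=10, d=22, C=22, tardiness=max(0,22-22)=0
  Job 4: p=6, d=28, C=28, tardiness=max(0,28-28)=0
Total tardiness = 0

0


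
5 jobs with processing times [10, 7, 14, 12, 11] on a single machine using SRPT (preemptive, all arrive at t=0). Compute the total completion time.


Since all jobs arrive at t=0, SRPT equals SPT ordering.
SPT order: [7, 10, 11, 12, 14]
Completion times:
  Job 1: p=7, C=7
  Job 2: p=10, C=17
  Job 3: p=11, C=28
  Job 4: p=12, C=40
  Job 5: p=14, C=54
Total completion time = 7 + 17 + 28 + 40 + 54 = 146

146


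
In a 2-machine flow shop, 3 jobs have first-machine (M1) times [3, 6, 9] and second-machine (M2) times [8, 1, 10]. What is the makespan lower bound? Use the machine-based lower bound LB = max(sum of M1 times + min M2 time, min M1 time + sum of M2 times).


LB1 = sum(M1 times) + min(M2 times) = 18 + 1 = 19
LB2 = min(M1 times) + sum(M2 times) = 3 + 19 = 22
Lower bound = max(LB1, LB2) = max(19, 22) = 22

22


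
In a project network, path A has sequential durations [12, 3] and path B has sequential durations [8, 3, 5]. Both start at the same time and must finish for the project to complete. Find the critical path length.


Path A total = 12 + 3 = 15
Path B total = 8 + 3 + 5 = 16
Critical path = longest path = max(15, 16) = 16

16


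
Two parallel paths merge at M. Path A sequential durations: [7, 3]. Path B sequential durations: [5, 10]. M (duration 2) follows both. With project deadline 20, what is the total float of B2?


Forward pass: ES(B2) = sum of predecessors on chain B = 5
EF = ES + duration = 5 + 10 = 15
Backward pass: LF(M) = deadline = 20; LS(M) = 20 - 2 = 18
LF(B2) = LS(M) - sum(successors on chain B) = 18 - 0 = 18
LS = LF - duration = 18 - 10 = 8
Total float = LS - ES = 8 - 5 = 3

3


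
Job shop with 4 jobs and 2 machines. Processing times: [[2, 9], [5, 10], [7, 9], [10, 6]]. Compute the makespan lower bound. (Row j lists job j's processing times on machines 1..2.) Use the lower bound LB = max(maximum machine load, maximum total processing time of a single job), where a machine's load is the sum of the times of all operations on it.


Machine loads:
  Machine 1: 2 + 5 + 7 + 10 = 24
  Machine 2: 9 + 10 + 9 + 6 = 34
Max machine load = 34
Job totals:
  Job 1: 11
  Job 2: 15
  Job 3: 16
  Job 4: 16
Max job total = 16
Lower bound = max(34, 16) = 34

34


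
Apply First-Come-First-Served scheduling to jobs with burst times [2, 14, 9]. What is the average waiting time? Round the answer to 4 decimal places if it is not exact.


FCFS order (as given): [2, 14, 9]
Waiting times:
  Job 1: wait = 0
  Job 2: wait = 2
  Job 3: wait = 16
Sum of waiting times = 18
Average waiting time = 18/3 = 6.0

6.0


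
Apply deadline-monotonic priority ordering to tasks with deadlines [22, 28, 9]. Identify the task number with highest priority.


Sort tasks by relative deadline (ascending):
  Task 3: deadline = 9
  Task 1: deadline = 22
  Task 2: deadline = 28
Priority order (highest first): [3, 1, 2]
Highest priority task = 3

3


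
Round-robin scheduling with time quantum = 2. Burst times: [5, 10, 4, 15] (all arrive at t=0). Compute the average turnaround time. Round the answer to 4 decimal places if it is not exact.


Time quantum = 2
Execution trace:
  J1 runs 2 units, time = 2
  J2 runs 2 units, time = 4
  J3 runs 2 units, time = 6
  J4 runs 2 units, time = 8
  J1 runs 2 units, time = 10
  J2 runs 2 units, time = 12
  J3 runs 2 units, time = 14
  J4 runs 2 units, time = 16
  J1 runs 1 units, time = 17
  J2 runs 2 units, time = 19
  J4 runs 2 units, time = 21
  J2 runs 2 units, time = 23
  J4 runs 2 units, time = 25
  J2 runs 2 units, time = 27
  J4 runs 2 units, time = 29
  J4 runs 2 units, time = 31
  J4 runs 2 units, time = 33
  J4 runs 1 units, time = 34
Finish times: [17, 27, 14, 34]
Average turnaround = 92/4 = 23.0

23.0
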